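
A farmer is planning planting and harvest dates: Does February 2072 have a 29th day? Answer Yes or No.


Year: 2072
Divisible by 4? 2072 / 4 = 518.0 -> Yes
Divisible by 100? 2072 / 100 = 20.72 -> No
Divisible by 4 but not 100, so it IS a leap year

Yes


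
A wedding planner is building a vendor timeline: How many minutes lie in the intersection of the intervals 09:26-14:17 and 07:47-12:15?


Interval A: [566, 857] minutes from midnight
Interval B: [467, 735] minutes from midnight
Overlap start = max(566, 467) = 566
Overlap end = min(857, 735) = 735
Overlap = 735 - 566 = 169 minutes

169


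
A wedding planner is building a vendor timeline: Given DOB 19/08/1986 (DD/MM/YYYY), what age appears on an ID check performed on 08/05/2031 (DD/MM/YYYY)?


Birth: 1986-08-19
Reference: 2031-05-08
Year difference: 2031 - 1986 = 45
Has birthday (08-19) occurred by 05-08? No
Birthday not yet reached this year -> subtract 1
Age in full years: 44

44


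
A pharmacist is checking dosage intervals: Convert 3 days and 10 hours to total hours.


Days: 3
Extra hours: 10
Hours per day: 24
Days to hours: 3 x 24 = 72
Total: 72 + 10 = 82

82


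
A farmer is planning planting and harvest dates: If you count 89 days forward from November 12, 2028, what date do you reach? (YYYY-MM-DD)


Start: 2028-11-12
Adding 89 days
Days remaining in November: 18
After November: 71 days still to add
December 2028: 31 days, 40 remaining
January 2029: 31 days, 9 remaining
February 2029 has 28 days, need 9
Result: 2029-02-09

2029-02-09


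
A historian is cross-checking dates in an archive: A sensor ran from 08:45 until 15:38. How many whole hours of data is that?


Start: 08:45
End: 15:38
Hour difference: 15 - 8 = 7 hours
Minute difference: 38 - 45 = -7 minutes
Total minutes: 413
Complete hours: 413 / 60 = 6 (remainder 53)

6


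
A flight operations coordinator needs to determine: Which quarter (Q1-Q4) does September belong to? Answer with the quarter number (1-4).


Month: September (month 9)
Q1: January-March (months 1-3)
Q2: April-June (months 4-6)
Q3: July-September (months 7-9)
Q4: October-December (months 10-12)
Month 9 falls in Q3

3


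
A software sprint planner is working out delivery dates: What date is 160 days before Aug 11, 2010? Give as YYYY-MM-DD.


Start: 2010-08-11
Subtracting 160 days
Days already passed in August: 11
After going back through August: 149 more days to subtract
July 2010: 31 days, 118 remaining
June 2010: 30 days, 88 remaining
May 2010: 31 days, 57 remaining
April 2010: 30 days, 27 remaining
Result: 2010-03-04

2010-03-04


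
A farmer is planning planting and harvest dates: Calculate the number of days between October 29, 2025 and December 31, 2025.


Start: October 29, 2025
End: December 31, 2025
Days left in October: 2
November: 30
December: 31
Sum of remaining months: 61
Total: 2 + 61 = 63

63


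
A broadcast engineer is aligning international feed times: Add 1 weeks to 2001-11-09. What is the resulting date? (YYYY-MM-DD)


Start: 2001-11-09
Weeks to add: 1
Convert to days: 1 x 7 = 7 days
Add 7 days to 2001-11-09
Result: 2001-11-16

2001-11-16


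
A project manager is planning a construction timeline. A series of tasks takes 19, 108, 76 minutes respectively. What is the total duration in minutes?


Durations: 19, 108, 76
Running sum: 19
+ 108 = 127
+ 76 = 203
Total duration: 203 minutes
That is 3 hours and 23 minutes

203


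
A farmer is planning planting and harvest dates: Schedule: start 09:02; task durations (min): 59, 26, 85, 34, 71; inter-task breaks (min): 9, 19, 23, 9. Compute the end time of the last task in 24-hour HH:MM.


Start: 09:02 = 542 min from midnight
  after task 1 (59 min): 10:01
  after break (9 min): 10:10
  after task 2 (26 min): 10:36
  after break (19 min): 10:55
  after task 3 (85 min): 12:20
  after break (23 min): 12:43
  after task 4 (34 min): 13:17
  after break (9 min): 13:26
  after task 5 (71 min): 14:37
Total elapsed: 335 minutes
End time: 14:37

14:37


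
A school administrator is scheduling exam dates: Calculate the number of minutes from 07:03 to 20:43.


Start time: 07:03 = 423 minutes from midnight
End time: 20:43 = 1243 minutes from midnight
Difference: 1243 - 423 = 820 minutes
That is 13 hours and 40 minutes

820


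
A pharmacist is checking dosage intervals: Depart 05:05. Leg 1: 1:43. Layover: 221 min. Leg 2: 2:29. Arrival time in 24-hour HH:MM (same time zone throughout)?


Depart: 05:05
Leg 1: +103 min -> 06:48
Layover: +221 min -> 10:29
Leg 2: +149 min -> 12:58
Total travel: 473 minutes = 7h 53m
Arrival: 12:58

12:58


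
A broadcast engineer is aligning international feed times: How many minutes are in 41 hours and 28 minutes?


Hours: 41
Minutes: 28
Convert hours to minutes: 41 x 60 = 2460
Add remaining minutes: 2460 + 28 = 2488

2488


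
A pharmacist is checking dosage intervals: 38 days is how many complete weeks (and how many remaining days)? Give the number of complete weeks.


Total days: 38
Days per week: 7
Division: 38 / 7 = 5 remainder 3
Complete weeks: 5
Remaining days: 3

5


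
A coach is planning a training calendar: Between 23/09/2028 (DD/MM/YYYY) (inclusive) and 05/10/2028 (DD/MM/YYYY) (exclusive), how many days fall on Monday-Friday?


Start: 2028-09-23 (Saturday)
End (exclusive): 2028-10-05 (Thursday)
Total calendar days: 12
Full weeks: 12 // 7 = 1 -> 5 weekdays
Remaining 5 days starting on Saturday:
  Sat(-), Sun(-), Mon(w), Tue(w), Wed(w) -> 3 weekdays
Total business days: 5 + 3 = 8

8


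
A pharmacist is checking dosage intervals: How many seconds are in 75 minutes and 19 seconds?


Minutes: 75
Extra seconds: 19
Seconds per minute: 60
Minutes to seconds: 75 x 60 = 4500
Total: 4500 + 19 = 4519

4519


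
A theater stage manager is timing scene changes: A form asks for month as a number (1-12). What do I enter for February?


Calendar month order:
1. January
2. February <--
3. March
February is month number 2

2


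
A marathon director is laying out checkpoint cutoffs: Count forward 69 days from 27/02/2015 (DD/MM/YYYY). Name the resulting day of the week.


Start: 2015-02-27 (Friday)
Step 1 - find target date: add 69 days
  2015-02-27 + 69 days = 2015-05-07
Step 2 - day of week:
  69 mod 7 = 6
  Friday + 6 days -> Thursday
Result: Thursday (2015-05-07)

Thursday


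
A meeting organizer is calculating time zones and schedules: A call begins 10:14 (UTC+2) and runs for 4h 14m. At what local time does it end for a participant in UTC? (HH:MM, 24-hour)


Start: 10:14 in UTC+2
Step 1 - add duration:
  minutes: 14 + 14 = 28
  hours: 10 + 4 + 0 = 14
  end in UTC+2: 14:28
Step 2 - convert UTC+2 -> UTC:
  offset difference: 0 - (2) = -2 hours
  14 + (-2) = 12 -> mod 24 = 12
Result: 12:28 in UTC

12:28


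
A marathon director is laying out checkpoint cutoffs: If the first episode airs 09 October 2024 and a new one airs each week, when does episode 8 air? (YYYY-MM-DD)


First occurrence: 2024-10-09 (occurrence 1)
Each occurrence is 7 days after the previous.
Occurrence 8 is 7 weeks after the first.
7 weeks = 49 days
2024-10-09 + 49 days = 2024-11-27

2024-11-27


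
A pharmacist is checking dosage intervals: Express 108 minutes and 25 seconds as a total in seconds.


Minutes: 108
Seconds: 25
Convert minutes to seconds: 108 x 60 = 6480
Add remaining seconds: 6480 + 25 = 6505

6505


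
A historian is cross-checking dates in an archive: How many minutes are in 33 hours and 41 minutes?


Hours: 33
Extra minutes: 41
Minutes per hour: 60
Hours to minutes: 33 x 60 = 1980
Total: 1980 + 41 = 2021

2021


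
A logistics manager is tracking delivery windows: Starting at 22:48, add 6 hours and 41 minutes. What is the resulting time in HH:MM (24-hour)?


Start time: 22:48
Adding: 6 hours 41 minutes
Minutes: 48 + 41 = 89
Minute overflow: 89 >= 60, so carry 1 hour, minutes = 29
Hours: 22 + 6 + 1 = 29
Hour wraparound: 29 mod 24 = 5
Result: 05:29

05:29


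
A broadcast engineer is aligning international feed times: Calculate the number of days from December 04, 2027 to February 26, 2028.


Start date: 2027-12-04
End date: 2028-02-26
Dec 2027: +28 days
Jan 2028: +31 days
Feb 2028: +25 days
Total: 84 days

84


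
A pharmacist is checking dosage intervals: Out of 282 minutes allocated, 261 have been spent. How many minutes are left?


Total budget: 282 minutes
Time used: 261 minutes
Remaining: 282 - 261 = 21 minutes
Percent used: 92.6%
Percent remaining: 7.4%

21


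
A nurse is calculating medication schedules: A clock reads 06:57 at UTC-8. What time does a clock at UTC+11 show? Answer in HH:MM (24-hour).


Local time: 06:57 at UTC-8 (offset -8h)
Target zone: UTC+11 (offset 11h)
Difference: 11 - (-8) = 19 hours
Calculation: 6 + (19) = 25
Wraparound: (25) mod 24 = 1
Result: 01:57

01:57


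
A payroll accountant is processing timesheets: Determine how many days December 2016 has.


Month: December
Year: 2016
December is a 31-day month
Total: 31 days

31


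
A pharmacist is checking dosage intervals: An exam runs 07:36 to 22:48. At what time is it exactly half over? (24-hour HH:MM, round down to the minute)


Start time: 07:36 = 456 minutes from midnight
End time: 22:48 = 1368 minutes from midnight
Sum: 456 + 1368 = 1824
Midpoint: 1824 / 2 = 912 minutes
Convert: 912 / 60 = 15 hours, 12 minutes
Result: 15:12

15:12


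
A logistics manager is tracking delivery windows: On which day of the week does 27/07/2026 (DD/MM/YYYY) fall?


Date: 2026-07-27
January 1, 2026 is a Thursday
Day of year: 208
Offset from Jan 1: 207 days
207 mod 7 = 4
Result: Monday

Monday


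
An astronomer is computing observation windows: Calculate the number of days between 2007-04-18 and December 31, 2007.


Start: April 18, 2007
End: December 31, 2007
Days left in April: 12
May: 31
June: 30
July: 31
August: 31
... plus remaining months
Sum of remaining months: 245
Total: 12 + 245 = 257

257


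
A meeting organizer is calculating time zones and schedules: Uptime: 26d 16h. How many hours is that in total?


Days: 26
Extra hours: 16
Hours per day: 24
Days to hours: 26 x 24 = 624
Total: 624 + 16 = 640

640


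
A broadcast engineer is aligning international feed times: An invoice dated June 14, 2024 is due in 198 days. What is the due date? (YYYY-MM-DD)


Start: 2024-06-14
Adding 198 days
Days remaining in June: 16
After June: 182 days still to add
July 2024: 31 days, 151 remaining
August 2024: 31 days, 120 remaining
September 2024: 30 days, 90 remaining
October 2024: 31 days, 59 remaining
Result: 2024-12-29

2024-12-29


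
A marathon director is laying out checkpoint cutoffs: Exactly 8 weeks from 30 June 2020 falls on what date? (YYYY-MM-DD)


Start: 2020-06-30
Weeks to add: 8
Convert to days: 8 x 7 = 56 days
Add 56 days to 2020-06-30
Result: 2020-08-25

2020-08-25


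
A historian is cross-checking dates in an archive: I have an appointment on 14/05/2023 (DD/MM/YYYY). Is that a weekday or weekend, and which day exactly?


Date: 2023-05-14
January 1, 2023 is a Sunday
Day of year: 134
Offset from Jan 1: 133 days
133 mod 7 = 0
Result: Sunday

Sunday


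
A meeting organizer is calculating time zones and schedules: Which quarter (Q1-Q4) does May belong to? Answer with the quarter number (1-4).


Month: May (month 5)
Q1: January-March (months 1-3)
Q2: April-June (months 4-6)
Q3: July-September (months 7-9)
Q4: October-December (months 10-12)
Month 5 falls in Q2

2


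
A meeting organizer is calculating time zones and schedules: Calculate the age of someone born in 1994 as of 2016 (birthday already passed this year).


Birth year: 1994
Current year: 2016
Age = current year - birth year
Age = 2016 - 1994 = 22

22


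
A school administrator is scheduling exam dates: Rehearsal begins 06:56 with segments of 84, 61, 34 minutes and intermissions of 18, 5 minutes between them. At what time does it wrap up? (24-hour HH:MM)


Start: 06:56 = 416 min from midnight
  after task 1 (84 min): 08:20
  after break (18 min): 08:38
  after task 2 (61 min): 09:39
  after break (5 min): 09:44
  after task 3 (34 min): 10:18
Total elapsed: 202 minutes
End time: 10:18

10:18


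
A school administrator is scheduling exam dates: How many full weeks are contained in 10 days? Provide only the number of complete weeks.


Total days: 10
Days per week: 7
Division: 10 / 7 = 1 remainder 3
Complete weeks: 1
Remaining days: 3

1


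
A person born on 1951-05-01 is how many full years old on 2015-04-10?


Birth: 1951-05-01
Reference: 2015-04-10
Year difference: 2015 - 1951 = 64
Has birthday (05-01) occurred by 04-10? No
Birthday not yet reached this year -> subtract 1
Age in full years: 63

63


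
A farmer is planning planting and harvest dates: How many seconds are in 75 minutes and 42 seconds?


Minutes: 75
Extra seconds: 42
Seconds per minute: 60
Minutes to seconds: 75 x 60 = 4500
Total: 4500 + 42 = 4542

4542


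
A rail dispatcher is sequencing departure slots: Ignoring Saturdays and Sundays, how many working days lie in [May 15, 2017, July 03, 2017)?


Start: 2017-05-15 (Monday)
End (exclusive): 2017-07-03 (Monday)
Total calendar days: 49
Full weeks: 49 // 7 = 7 -> 35 weekdays
Remaining 0 days starting on Monday:
Total business days: 35 + 0 = 35

35


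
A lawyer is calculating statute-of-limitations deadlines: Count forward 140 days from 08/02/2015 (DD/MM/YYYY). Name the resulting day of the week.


Start: 2015-02-08 (Sunday)
Step 1 - find target date: add 140 days
  2015-02-08 + 140 days = 2015-06-28
Step 2 - day of week:
  140 mod 7 = 0
  Sunday + 0 days -> Sunday
Result: Sunday (2015-06-28)

Sunday


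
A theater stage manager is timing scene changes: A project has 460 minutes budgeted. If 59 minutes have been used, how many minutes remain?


Total budget: 460 minutes
Time used: 59 minutes
Remaining: 460 - 59 = 401 minutes
Percent used: 12.8%
Percent remaining: 87.2%

401


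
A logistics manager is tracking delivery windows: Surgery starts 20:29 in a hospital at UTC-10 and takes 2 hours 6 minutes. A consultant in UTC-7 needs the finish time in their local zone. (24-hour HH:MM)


Start: 20:29 in UTC-10
Step 1 - add duration:
  minutes: 29 + 6 = 35
  hours: 20 + 2 + 0 = 22
  end in UTC-10: 22:35
Step 2 - convert UTC-10 -> UTC-7:
  offset difference: -7 - (-10) = 3 hours
  22 + (3) = 25 -> mod 24 = 1
Result: 01:35 in UTC-7

01:35


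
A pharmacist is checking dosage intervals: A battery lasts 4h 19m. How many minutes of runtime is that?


Hours: 4
Extra minutes: 19
Minutes per hour: 60
Hours to minutes: 4 x 60 = 240
Total: 240 + 19 = 259

259


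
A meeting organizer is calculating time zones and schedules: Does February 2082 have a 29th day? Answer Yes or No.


Year: 2082
Divisible by 4? 2082 / 4 = 520.5 -> No
Not divisible by 4, so NOT a leap year

No


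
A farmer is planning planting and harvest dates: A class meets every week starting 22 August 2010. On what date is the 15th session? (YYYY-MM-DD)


First occurrence: 2010-08-22 (occurrence 1)
Each occurrence is 7 days after the previous.
Occurrence 15 is 14 weeks after the first.
14 weeks = 98 days
2010-08-22 + 98 days = 2010-11-28

2010-11-28


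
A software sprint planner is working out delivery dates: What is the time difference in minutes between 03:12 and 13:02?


Start time: 03:12 = 192 minutes from midnight
End time: 13:02 = 782 minutes from midnight
Difference: 782 - 192 = 590 minutes
That is 9 hours and 50 minutes

590


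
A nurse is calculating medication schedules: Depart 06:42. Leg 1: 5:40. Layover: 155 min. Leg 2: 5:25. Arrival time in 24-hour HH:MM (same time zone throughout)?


Depart: 06:42
Leg 1: +340 min -> 12:22
Layover: +155 min -> 14:57
Leg 2: +325 min -> 20:22
Total travel: 820 minutes = 13h 40m
Arrival: 20:22

20:22


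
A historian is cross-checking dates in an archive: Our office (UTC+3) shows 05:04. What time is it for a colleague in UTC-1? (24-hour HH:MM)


Local time: 05:04 at UTC+3 (offset 3h)
Target zone: UTC-1 (offset -1h)
Difference: -1 - (3) = -4 hours
Calculation: 5 + (-4) = 1
Result: 01:04

01:04


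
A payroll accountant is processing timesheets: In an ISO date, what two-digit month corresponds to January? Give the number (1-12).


Calendar month order:
1. January <--
2. February
January is month number 1

1


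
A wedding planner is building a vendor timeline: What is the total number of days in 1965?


Year: 1965
Check leap year rules:
Divisible by 4? No
1965 is not a leap year
Days: 365

365


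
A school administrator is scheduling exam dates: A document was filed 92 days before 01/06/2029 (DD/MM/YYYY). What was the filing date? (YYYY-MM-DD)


Start: 2029-06-01
Subtracting 92 days
Days already passed in June: 1
After going back through June: 91 more days to subtract
May 2029: 31 days, 60 remaining
April 2029: 30 days, 30 remaining
March 2029 has 31 days, need 30
Result: 2029-03-01

2029-03-01


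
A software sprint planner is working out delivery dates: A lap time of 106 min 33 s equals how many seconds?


Minutes: 106
Seconds: 33
Convert minutes to seconds: 106 x 60 = 6360
Add remaining seconds: 6360 + 33 = 6393

6393


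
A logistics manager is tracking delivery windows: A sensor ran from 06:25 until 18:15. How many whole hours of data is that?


Start: 06:25
End: 18:15
Hour difference: 18 - 6 = 12 hours
Minute difference: 15 - 25 = -10 minutes
Total minutes: 710
Complete hours: 710 / 60 = 11 (remainder 50)

11


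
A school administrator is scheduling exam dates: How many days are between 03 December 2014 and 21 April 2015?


Start date: 2014-12-03
End date: 2015-04-21
Dec 2014: +29 days
Jan 2015: +31 days
Feb 2015: +28 days
Mar 2015: +31 days
Apr 2015: +20 days
Total: 139 days

139


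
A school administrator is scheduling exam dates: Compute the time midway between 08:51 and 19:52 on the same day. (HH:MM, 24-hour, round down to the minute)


Start time: 08:51 = 531 minutes from midnight
End time: 19:52 = 1192 minutes from midnight
Sum: 531 + 1192 = 1723
Midpoint: 1723 / 2 = 861 minutes
Convert: 861 / 60 = 14 hours, 21 minutes
Result: 14:21

14:21


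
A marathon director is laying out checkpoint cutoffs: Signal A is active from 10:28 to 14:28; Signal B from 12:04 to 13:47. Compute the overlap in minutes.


Interval A: [628, 868] minutes from midnight
Interval B: [724, 827] minutes from midnight
Overlap start = max(628, 724) = 724
Overlap end = min(868, 827) = 827
Overlap = 827 - 724 = 103 minutes

103


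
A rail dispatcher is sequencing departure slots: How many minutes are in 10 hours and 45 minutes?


Hours: 10
Minutes: 45
Convert hours to minutes: 10 x 60 = 600
Add remaining minutes: 600 + 45 = 645

645


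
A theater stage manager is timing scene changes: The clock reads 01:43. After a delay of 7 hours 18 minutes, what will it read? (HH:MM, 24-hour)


Start time: 01:43
Adding: 7 hours 18 minutes
Minutes: 43 + 18 = 61
Minute overflow: 61 >= 60, so carry 1 hour, minutes = 1
Hours: 1 + 7 + 1 = 9
Result: 09:01

09:01


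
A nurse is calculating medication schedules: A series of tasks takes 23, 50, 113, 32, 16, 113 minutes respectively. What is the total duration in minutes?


Durations: 23, 50, 113, 32, 16, 113
Running sum: 23
+ 50 = 73
+ 113 = 186
+ 32 = 218
+ 16 = 234
+ 113 = 347
Total duration: 347 minutes
That is 5 hours and 47 minutes

347


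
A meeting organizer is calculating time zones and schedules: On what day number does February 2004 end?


Month: February
Year: 2004
2004 is a leap year
February has 29 days
Total: 29 days

29


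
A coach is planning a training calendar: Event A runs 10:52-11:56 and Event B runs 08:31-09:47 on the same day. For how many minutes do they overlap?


Interval A: [652, 716] minutes from midnight
Interval B: [511, 587] minutes from midnight
Overlap start = max(652, 511) = 652
Overlap end = min(716, 587) = 587
End <= start, so the intervals do not overlap: 0 minutes

0


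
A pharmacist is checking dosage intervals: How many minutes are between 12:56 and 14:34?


Start time: 12:56 = 776 minutes from midnight
End time: 14:34 = 874 minutes from midnight
Difference: 874 - 776 = 98 minutes
That is 1 hours and 38 minutes

98


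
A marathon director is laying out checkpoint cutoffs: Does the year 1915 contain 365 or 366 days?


Year: 1915
Check leap year rules:
Divisible by 4? No
1915 is not a leap year
Days: 365

365


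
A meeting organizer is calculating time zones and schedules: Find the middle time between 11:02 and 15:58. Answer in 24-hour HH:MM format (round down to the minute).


Start time: 11:02 = 662 minutes from midnight
End time: 15:58 = 958 minutes from midnight
Sum: 662 + 958 = 1620
Midpoint: 1620 / 2 = 810 minutes
Convert: 810 / 60 = 13 hours, 30 minutes
Result: 13:30

13:30


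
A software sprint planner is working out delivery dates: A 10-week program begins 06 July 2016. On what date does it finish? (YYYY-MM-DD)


Start: 2016-07-06
Weeks to add: 10
Convert to days: 10 x 7 = 70 days
Add 70 days to 2016-07-06
Result: 2016-09-14

2016-09-14


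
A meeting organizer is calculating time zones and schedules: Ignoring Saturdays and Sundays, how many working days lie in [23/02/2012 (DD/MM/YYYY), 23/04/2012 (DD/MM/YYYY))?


Start: 2012-02-23 (Thursday)
End (exclusive): 2012-04-23 (Monday)
Total calendar days: 60
Full weeks: 60 // 7 = 8 -> 40 weekdays
Remaining 4 days starting on Thursday:
  Thu(w), Fri(w), Sat(-), Sun(-) -> 2 weekdays
Total business days: 40 + 2 = 42

42


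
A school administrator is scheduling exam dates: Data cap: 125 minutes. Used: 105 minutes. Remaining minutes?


Total budget: 125 minutes
Time used: 105 minutes
Remaining: 125 - 105 = 20 minutes
Percent used: 84.0%
Percent remaining: 16.0%

20


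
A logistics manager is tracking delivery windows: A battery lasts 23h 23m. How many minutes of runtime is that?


Hours: 23
Extra minutes: 23
Minutes per hour: 60
Hours to minutes: 23 x 60 = 1380
Total: 1380 + 23 = 1403

1403


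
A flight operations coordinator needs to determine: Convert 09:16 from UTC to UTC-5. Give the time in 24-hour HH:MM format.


Local time: 09:16 at UTC (offset 0h)
Target zone: UTC-5 (offset -5h)
Difference: -5 - (0) = -5 hours
Calculation: 9 + (-5) = 4
Result: 04:16

04:16


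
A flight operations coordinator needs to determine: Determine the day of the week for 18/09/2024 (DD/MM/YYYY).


Date: 2024-09-18
January 1, 2024 is a Monday
Day of year: 262
Offset from Jan 1: 261 days
261 mod 7 = 2
Result: Wednesday

Wednesday


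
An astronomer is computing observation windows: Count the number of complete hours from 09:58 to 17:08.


Start: 09:58
End: 17:08
Hour difference: 17 - 9 = 8 hours
Minute difference: 8 - 58 = -50 minutes
Total minutes: 430
Complete hours: 430 / 60 = 7 (remainder 10)

7


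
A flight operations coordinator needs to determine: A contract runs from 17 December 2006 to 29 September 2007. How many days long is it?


Start date: 2006-12-17
End date: 2007-09-29
Dec 2006: +15 days
Jan 2007: +31 days
Feb 2007: +28 days
... (7 more months)
Total: 286 days

286


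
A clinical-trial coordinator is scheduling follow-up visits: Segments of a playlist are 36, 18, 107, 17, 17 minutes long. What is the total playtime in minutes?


Durations: 36, 18, 107, 17, 17
Running sum: 36
+ 18 = 54
+ 107 = 161
+ 17 = 178
+ 17 = 195
Total duration: 195 minutes
That is 3 hours and 15 minutes

195


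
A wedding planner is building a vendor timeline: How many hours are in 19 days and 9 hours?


Days: 19
Extra hours: 9
Hours per day: 24
Days to hours: 19 x 24 = 456
Total: 456 + 9 = 465

465


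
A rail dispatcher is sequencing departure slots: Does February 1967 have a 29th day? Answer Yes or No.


Year: 1967
Divisible by 4? 1967 / 4 = 491.75 -> No
Not divisible by 4, so NOT a leap year

No


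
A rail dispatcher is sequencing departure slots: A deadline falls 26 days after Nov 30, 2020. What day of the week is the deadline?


Start: 2020-11-30 (Monday)
Step 1 - find target date: add 26 days
  2020-11-30 + 26 days = 2020-12-26
Step 2 - day of week:
  26 mod 7 = 5
  Monday + 5 days -> Saturday
Result: Saturday (2020-12-26)

Saturday


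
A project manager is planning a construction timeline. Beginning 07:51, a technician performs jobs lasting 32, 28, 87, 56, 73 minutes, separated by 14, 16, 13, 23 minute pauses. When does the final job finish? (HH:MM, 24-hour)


Start: 07:51 = 471 min from midnight
  after task 1 (32 min): 08:23
  after break (14 min): 08:37
  after task 2 (28 min): 09:05
  after break (16 min): 09:21
  after task 3 (87 min): 10:48
  after break (13 min): 11:01
  after task 4 (56 min): 11:57
  after break (23 min): 12:20
  after task 5 (73 min): 13:33
Total elapsed: 342 minutes
End time: 13:33

13:33


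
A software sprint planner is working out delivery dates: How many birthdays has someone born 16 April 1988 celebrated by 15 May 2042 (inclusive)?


Birth: 1988-04-16
Reference: 2042-05-15
Year difference: 2042 - 1988 = 54
Has birthday (04-16) occurred by 05-15? Yes
Age in full years: 54

54


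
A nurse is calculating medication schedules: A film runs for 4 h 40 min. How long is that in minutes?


Hours: 4
Minutes: 40
Convert hours to minutes: 4 x 60 = 240
Add remaining minutes: 240 + 40 = 280

280


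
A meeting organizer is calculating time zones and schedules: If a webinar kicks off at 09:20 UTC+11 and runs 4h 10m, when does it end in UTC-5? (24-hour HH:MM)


Start: 09:20 in UTC+11
Step 1 - add duration:
  minutes: 20 + 10 = 30
  hours: 9 + 4 + 0 = 13
  end in UTC+11: 13:30
Step 2 - convert UTC+11 -> UTC-5:
  offset difference: -5 - (11) = -16 hours
  13 + (-16) = -3 -> mod 24 = 21
Result: 21:30 in UTC-5

21:30


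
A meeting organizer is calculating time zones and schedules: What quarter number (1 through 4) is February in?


Month: February (month 2)
Q1: January-March (months 1-3)
Q2: April-June (months 4-6)
Q3: July-September (months 7-9)
Q4: October-December (months 10-12)
Month 2 falls in Q1

1


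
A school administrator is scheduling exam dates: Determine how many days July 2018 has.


Month: July
Year: 2018
July is a 31-day month
Total: 31 days

31


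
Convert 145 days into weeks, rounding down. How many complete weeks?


Total days: 145
Days per week: 7
Division: 145 / 7 = 20 remainder 5
Complete weeks: 20
Remaining days: 5

20


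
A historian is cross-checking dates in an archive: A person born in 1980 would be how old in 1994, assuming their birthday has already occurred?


Birth year: 1980
Current year: 1994
Age = current year - birth year
Age = 1994 - 1980 = 14

14


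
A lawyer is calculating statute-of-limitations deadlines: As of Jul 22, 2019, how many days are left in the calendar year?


Start: July 22, 2019
End: December 31, 2019
Days left in July: 9
August: 31
September: 30
October: 31
November: 30
... plus remaining months
Sum of remaining months: 153
Total: 9 + 153 = 162

162


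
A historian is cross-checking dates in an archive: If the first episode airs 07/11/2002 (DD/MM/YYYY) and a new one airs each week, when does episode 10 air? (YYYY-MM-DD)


First occurrence: 2002-11-07 (occurrence 1)
Each occurrence is 7 days after the previous.
Occurrence 10 is 9 weeks after the first.
9 weeks = 63 days
2002-11-07 + 63 days = 2003-01-09

2003-01-09


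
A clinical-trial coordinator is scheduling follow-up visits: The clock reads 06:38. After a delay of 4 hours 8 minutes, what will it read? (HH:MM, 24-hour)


Start time: 06:38
Adding: 4 hours 8 minutes
Minutes: 38 + 8 = 46
Hours: 6 + 4 + 0 = 10
Result: 10:46

10:46


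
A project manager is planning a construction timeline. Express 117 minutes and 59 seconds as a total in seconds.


Minutes: 117
Seconds: 59
Convert minutes to seconds: 117 x 60 = 7020
Add remaining seconds: 7020 + 59 = 7079

7079


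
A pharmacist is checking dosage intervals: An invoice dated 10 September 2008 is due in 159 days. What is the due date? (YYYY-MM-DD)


Start: 2008-09-10
Adding 159 days
Days remaining in September: 20
After September: 139 days still to add
October 2008: 31 days, 108 remaining
November 2008: 30 days, 78 remaining
December 2008: 31 days, 47 remaining
January 2009: 31 days, 16 remaining
Result: 2009-02-16

2009-02-16


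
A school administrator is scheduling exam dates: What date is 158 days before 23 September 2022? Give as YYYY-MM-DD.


Start: 2022-09-23
Subtracting 158 days
Days already passed in September: 23
After going back through September: 135 more days to subtract
August 2022: 31 days, 104 remaining
July 2022: 31 days, 73 remaining
June 2022: 30 days, 43 remaining
May 2022: 31 days, 12 remaining
Result: 2022-04-18

2022-04-18


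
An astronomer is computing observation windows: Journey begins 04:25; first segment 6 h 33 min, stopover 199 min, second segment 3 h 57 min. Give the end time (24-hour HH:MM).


Depart: 04:25
Leg 1: +393 min -> 10:58
Layover: +199 min -> 14:17
Leg 2: +237 min -> 18:14
Total travel: 829 minutes = 13h 49m
Arrival: 18:14

18:14


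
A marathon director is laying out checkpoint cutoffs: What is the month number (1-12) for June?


Calendar month order:
5. May
6. June <--
7. July
June is month number 6

6


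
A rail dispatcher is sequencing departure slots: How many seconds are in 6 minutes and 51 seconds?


Minutes: 6
Extra seconds: 51
Seconds per minute: 60
Minutes to seconds: 6 x 60 = 360
Total: 360 + 51 = 411

411


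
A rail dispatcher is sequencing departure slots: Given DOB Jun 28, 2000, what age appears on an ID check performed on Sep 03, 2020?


Birth: 2000-06-28
Reference: 2020-09-03
Year difference: 2020 - 2000 = 20
Has birthday (06-28) occurred by 09-03? Yes
Age in full years: 20

20


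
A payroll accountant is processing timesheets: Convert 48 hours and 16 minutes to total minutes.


Hours: 48
Extra minutes: 16
Minutes per hour: 60
Hours to minutes: 48 x 60 = 2880
Total: 2880 + 16 = 2896

2896


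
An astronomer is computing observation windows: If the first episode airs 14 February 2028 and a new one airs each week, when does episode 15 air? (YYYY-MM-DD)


First occurrence: 2028-02-14 (occurrence 1)
Each occurrence is 7 days after the previous.
Occurrence 15 is 14 weeks after the first.
14 weeks = 98 days
2028-02-14 + 98 days = 2028-05-22

2028-05-22


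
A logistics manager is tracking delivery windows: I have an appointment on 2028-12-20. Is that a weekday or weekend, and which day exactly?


Date: 2028-12-20
January 1, 2028 is a Saturday
Day of year: 355
Offset from Jan 1: 354 days
354 mod 7 = 4
Result: Wednesday

Wednesday


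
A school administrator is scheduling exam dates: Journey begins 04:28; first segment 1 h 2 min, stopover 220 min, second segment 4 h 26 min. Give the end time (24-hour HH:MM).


Depart: 04:28
Leg 1: +62 min -> 05:30
Layover: +220 min -> 09:10
Leg 2: +266 min -> 13:36
Total travel: 548 minutes = 9h 8m
Arrival: 13:36

13:36


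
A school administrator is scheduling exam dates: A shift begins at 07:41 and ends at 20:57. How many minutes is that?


Start time: 07:41 = 461 minutes from midnight
End time: 20:57 = 1257 minutes from midnight
Difference: 1257 - 461 = 796 minutes
That is 13 hours and 16 minutes

796


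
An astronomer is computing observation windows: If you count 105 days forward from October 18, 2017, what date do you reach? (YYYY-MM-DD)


Start: 2017-10-18
Adding 105 days
Days remaining in October: 13
After October: 92 days still to add
November 2017: 30 days, 62 remaining
December 2017: 31 days, 31 remaining
January 2018 has 31 days, need 31
Result: 2018-01-31

2018-01-31


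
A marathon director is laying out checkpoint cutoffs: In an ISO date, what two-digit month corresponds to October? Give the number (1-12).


Calendar month order:
9. September
10. October <--
11. November
October is month number 10

10


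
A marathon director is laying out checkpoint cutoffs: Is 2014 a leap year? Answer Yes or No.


Year: 2014
Divisible by 4? 2014 / 4 = 503.5 -> No
Not divisible by 4, so NOT a leap year

No


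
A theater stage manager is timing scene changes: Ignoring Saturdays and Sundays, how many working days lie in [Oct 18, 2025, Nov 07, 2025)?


Start: 2025-10-18 (Saturday)
End (exclusive): 2025-11-07 (Friday)
Total calendar days: 20
Full weeks: 20 // 7 = 2 -> 10 weekdays
Remaining 6 days starting on Saturday:
  Sat(-), Sun(-), Mon(w), Tue(w), Wed(w), Thu(w) -> 4 weekdays
Total business days: 10 + 4 = 14

14


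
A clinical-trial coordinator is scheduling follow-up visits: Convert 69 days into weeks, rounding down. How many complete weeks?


Total days: 69
Days per week: 7
Division: 69 / 7 = 9 remainder 6
Complete weeks: 9
Remaining days: 6

9


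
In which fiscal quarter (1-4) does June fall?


Month: June (month 6)
Q1: January-March (months 1-3)
Q2: April-June (months 4-6)
Q3: July-September (months 7-9)
Q4: October-December (months 10-12)
Month 6 falls in Q2

2


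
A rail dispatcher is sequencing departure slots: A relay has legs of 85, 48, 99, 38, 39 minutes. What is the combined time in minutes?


Durations: 85, 48, 99, 38, 39
Running sum: 85
+ 48 = 133
+ 99 = 232
+ 38 = 270
+ 39 = 309
Total duration: 309 minutes
That is 5 hours and 9 minutes

309


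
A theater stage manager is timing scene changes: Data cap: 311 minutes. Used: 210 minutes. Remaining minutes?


Total budget: 311 minutes
Time used: 210 minutes
Remaining: 311 - 210 = 101 minutes
Percent used: 67.5%
Percent remaining: 32.5%

101


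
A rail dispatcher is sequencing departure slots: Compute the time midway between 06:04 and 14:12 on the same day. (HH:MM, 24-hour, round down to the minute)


Start time: 06:04 = 364 minutes from midnight
End time: 14:12 = 852 minutes from midnight
Sum: 364 + 852 = 1216
Midpoint: 1216 / 2 = 608 minutes
Convert: 608 / 60 = 10 hours, 8 minutes
Result: 10:08

10:08


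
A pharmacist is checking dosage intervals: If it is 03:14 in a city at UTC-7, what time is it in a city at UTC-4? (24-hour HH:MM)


Local time: 03:14 at UTC-7 (offset -7h)
Target zone: UTC-4 (offset -4h)
Difference: -4 - (-7) = 3 hours
Calculation: 3 + (3) = 6
Result: 06:14

06:14


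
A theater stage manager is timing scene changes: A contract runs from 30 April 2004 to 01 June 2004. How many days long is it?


Start date: 2004-04-30
End date: 2004-06-01
Apr 2004: +1 days
May 2004: +31 days
Total: 32 days

32


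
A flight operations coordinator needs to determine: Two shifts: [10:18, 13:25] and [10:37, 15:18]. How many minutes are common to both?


Interval A: [618, 805] minutes from midnight
Interval B: [637, 918] minutes from midnight
Overlap start = max(618, 637) = 637
Overlap end = min(805, 918) = 805
Overlap = 805 - 637 = 168 minutes

168


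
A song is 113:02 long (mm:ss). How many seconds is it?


Minutes: 113
Extra seconds: 2
Seconds per minute: 60
Minutes to seconds: 113 x 60 = 6780
Total: 6780 + 2 = 6782

6782


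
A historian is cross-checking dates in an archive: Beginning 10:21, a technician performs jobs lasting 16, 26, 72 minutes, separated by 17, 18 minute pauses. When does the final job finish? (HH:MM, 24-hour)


Start: 10:21 = 621 min from midnight
  after task 1 (16 min): 10:37
  after break (17 min): 10:54
  after task 2 (26 min): 11:20
  after break (18 min): 11:38
  after task 3 (72 min): 12:50
Total elapsed: 149 minutes
End time: 12:50

12:50


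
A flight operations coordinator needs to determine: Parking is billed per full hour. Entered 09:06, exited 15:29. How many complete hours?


Start: 09:06
End: 15:29
Hour difference: 15 - 9 = 6 hours
Minute difference: 29 - 6 = 23 minutes
Total minutes: 383
Complete hours: 383 / 60 = 6 (remainder 23)

6


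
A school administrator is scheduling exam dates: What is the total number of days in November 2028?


Month: November
Year: 2028
November is a 30-day month
Total: 30 days

30


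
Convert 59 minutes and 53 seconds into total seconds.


Minutes: 59
Seconds: 53
Convert minutes to seconds: 59 x 60 = 3540
Add remaining seconds: 3540 + 53 = 3593

3593


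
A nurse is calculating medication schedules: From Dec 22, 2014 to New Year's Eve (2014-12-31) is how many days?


Start: December 22, 2014
End: December 31, 2014
Days left in December: 9
Total: 9 days

9


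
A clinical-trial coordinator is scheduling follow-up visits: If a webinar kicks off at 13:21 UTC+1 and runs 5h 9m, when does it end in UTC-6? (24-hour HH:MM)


Start: 13:21 in UTC+1
Step 1 - add duration:
  minutes: 21 + 9 = 30
  hours: 13 + 5 + 0 = 18
  end in UTC+1: 18:30
Step 2 - convert UTC+1 -> UTC-6:
  offset difference: -6 - (1) = -7 hours
  18 + (-7) = 11 -> mod 24 = 11
Result: 11:30 in UTC-6

11:30


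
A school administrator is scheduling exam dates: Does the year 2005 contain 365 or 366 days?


Year: 2005
Check leap year rules:
Divisible by 4? No
2005 is not a leap year
Days: 365

365


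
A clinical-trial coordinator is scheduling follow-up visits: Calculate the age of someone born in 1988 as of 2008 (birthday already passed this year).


Birth year: 1988
Current year: 2008
Age = current year - birth year
Age = 2008 - 1988 = 20

20


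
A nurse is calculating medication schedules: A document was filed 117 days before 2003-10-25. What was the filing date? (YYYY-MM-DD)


Start: 2003-10-25
Subtracting 117 days
Days already passed in October: 25
After going back through October: 92 more days to subtract
September 2003: 30 days, 62 remaining
August 2003: 31 days, 31 remaining
July 2003 has 31 days, need 31
Result: 2003-06-30

2003-06-30


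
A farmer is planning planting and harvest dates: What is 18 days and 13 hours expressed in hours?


Days: 18
Extra hours: 13
Hours per day: 24
Days to hours: 18 x 24 = 432
Total: 432 + 13 = 445

445


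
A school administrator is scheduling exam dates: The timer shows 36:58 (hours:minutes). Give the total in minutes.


Hours: 36
Minutes: 58
Convert hours to minutes: 36 x 60 = 2160
Add remaining minutes: 2160 + 58 = 2218

2218


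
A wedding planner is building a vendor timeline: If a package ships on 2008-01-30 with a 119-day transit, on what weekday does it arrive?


Start: 2008-01-30 (Wednesday)
Step 1 - find target date: add 119 days
  2008-01-30 + 119 days = 2008-05-28
Step 2 - day of week:
  119 mod 7 = 0
  Wednesday + 0 days -> Wednesday
Result: Wednesday (2008-05-28)

Wednesday


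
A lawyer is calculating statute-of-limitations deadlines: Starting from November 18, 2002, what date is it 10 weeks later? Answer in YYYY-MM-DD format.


Start: 2002-11-18
Weeks to add: 10
Convert to days: 10 x 7 = 70 days
Add 70 days to 2002-11-18
Result: 2003-01-27

2003-01-27


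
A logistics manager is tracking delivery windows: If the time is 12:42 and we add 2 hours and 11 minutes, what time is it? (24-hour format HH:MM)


Start time: 12:42
Adding: 2 hours 11 minutes
Minutes: 42 + 11 = 53
Hours: 12 + 2 + 0 = 14
Result: 14:53

14:53


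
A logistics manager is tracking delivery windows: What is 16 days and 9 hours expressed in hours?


Days: 16
Extra hours: 9
Hours per day: 24
Days to hours: 16 x 24 = 384
Total: 384 + 9 = 393

393


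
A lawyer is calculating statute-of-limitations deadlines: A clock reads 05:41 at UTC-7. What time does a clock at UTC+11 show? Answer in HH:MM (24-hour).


Local time: 05:41 at UTC-7 (offset -7h)
Target zone: UTC+11 (offset 11h)
Difference: 11 - (-7) = 18 hours
Calculation: 5 + (18) = 23
Result: 23:41

23:41


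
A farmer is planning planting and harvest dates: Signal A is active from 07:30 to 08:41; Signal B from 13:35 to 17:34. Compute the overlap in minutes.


Interval A: [450, 521] minutes from midnight
Interval B: [815, 1054] minutes from midnight
Overlap start = max(450, 815) = 815
Overlap end = min(521, 1054) = 521
End <= start, so the intervals do not overlap: 0 minutes

0
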